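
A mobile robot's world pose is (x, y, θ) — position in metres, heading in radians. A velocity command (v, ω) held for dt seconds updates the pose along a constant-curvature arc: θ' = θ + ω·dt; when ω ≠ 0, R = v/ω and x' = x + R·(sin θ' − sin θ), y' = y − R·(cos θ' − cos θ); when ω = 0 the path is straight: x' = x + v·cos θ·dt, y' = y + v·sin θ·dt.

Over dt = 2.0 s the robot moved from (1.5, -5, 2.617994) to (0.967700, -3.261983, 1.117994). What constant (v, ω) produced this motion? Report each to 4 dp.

Δθ = 1.117994 − 2.617994 = -1.500000
ω = Δθ/dt = -1.500000/2.0 = -0.7500
R = −Δy/(cos θ' − cos θ) = -1.3333
v = R·ω = -1.3333·-0.7500 = 1.0000

v = 1.0000, ω = -0.7500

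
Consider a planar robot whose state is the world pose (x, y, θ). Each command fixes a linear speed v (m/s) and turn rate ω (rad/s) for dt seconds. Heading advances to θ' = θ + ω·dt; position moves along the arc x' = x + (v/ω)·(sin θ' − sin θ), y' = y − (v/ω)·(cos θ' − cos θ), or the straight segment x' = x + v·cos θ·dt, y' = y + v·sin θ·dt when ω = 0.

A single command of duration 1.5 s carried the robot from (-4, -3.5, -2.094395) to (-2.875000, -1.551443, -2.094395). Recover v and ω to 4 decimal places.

v = -1.5000, ω = 0.0000

Δθ = -2.094395 − -2.094395 = 0.000000
ω = Δθ/dt = 0.000000/1.5 = 0.0000
ω = 0 → v = (Δx·cos θ + Δy·sin θ)/dt = -1.5000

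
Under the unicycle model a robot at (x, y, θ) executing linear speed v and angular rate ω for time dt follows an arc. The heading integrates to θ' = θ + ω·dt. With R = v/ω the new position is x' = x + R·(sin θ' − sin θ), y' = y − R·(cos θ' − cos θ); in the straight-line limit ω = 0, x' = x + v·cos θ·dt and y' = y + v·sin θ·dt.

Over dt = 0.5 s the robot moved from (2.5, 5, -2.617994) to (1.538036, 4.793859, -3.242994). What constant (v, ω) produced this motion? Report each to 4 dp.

Δθ = -3.242994 − -2.617994 = -0.625000
ω = Δθ/dt = -0.625000/0.5 = -1.2500
R = Δx/(sin θ' − sin θ) = -1.6000
v = R·ω = -1.6000·-1.2500 = 2.0000

v = 2.0000, ω = -1.2500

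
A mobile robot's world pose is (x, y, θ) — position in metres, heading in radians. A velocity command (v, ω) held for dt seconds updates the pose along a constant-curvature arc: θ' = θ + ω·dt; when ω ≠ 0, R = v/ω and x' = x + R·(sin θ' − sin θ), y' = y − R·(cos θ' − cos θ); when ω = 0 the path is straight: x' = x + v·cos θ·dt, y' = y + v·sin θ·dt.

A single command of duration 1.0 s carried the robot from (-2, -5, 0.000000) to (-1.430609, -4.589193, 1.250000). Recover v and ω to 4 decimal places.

Δθ = 1.250000 − 0.000000 = 1.250000
ω = Δθ/dt = 1.250000/1.0 = 1.2500
R = Δx/(sin θ' − sin θ) = 0.6000
v = R·ω = 0.6000·1.2500 = 0.7500

v = 0.7500, ω = 1.2500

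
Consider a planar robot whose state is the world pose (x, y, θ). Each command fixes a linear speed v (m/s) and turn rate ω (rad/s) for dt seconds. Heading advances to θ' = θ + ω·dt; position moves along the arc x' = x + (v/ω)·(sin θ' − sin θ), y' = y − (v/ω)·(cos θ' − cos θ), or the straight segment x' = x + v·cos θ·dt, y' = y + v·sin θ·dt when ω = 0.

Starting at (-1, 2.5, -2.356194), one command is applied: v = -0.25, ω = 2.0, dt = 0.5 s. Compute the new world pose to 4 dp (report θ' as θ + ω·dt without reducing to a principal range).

(-0.9663, 2.6150, -1.3562)

θ' = -2.3562 + 2.0·0.5 = -1.3562
R = v/ω = -0.25/2.0 = -0.1250
x' = -1 + -0.1250·(sin -1.3562 − sin -2.3562) = -0.9663
y' = 2.5 − -0.1250·(cos -1.3562 − cos -2.3562) = 2.6150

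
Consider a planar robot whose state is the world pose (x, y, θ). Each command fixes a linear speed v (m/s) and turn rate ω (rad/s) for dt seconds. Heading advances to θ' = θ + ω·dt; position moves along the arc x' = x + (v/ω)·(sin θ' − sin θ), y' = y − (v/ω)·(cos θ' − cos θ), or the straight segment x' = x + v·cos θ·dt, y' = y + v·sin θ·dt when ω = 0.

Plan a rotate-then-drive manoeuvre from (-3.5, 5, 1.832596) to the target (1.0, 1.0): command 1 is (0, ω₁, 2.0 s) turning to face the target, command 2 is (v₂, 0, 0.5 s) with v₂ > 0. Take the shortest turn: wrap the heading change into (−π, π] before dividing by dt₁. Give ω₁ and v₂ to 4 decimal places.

heading to target = atan2(1−5, 1−-3.5) = -0.7266
Δθ = wrap(-0.7266 − 1.8326) = -2.5592; ω₁ = Δθ/dt₁ = -1.2796
distance = √((1−-3.5)² + (1−5)²) = 6.0208; v₂ = distance/dt₂ = 12.0416

ω₁ = -1.2796, v₂ = 12.0416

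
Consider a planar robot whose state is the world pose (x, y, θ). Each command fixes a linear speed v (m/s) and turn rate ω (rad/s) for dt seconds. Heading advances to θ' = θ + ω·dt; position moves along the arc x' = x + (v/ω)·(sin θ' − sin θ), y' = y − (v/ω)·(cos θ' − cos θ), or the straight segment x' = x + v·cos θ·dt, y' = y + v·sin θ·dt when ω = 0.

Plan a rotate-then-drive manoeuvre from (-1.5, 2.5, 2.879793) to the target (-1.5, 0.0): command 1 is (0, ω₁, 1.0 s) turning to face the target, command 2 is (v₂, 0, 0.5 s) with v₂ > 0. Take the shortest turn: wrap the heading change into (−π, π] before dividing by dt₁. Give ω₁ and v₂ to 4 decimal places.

heading to target = atan2(0−2.5, -1.5−-1.5) = -1.5708
Δθ = wrap(-1.5708 − 2.8798) = 1.8326; ω₁ = Δθ/dt₁ = 1.8326
distance = √((-1.5−-1.5)² + (0−2.5)²) = 2.5000; v₂ = distance/dt₂ = 5.0000

ω₁ = 1.8326, v₂ = 5.0000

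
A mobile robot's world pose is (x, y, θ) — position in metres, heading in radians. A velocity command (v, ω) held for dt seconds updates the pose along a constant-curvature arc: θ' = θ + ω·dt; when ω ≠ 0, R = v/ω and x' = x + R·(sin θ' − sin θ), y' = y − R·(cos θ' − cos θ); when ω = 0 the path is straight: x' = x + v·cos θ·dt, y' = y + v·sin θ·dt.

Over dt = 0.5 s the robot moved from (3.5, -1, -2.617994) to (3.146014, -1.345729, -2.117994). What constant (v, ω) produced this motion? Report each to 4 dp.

Δθ = -2.117994 − -2.617994 = 0.500000
ω = Δθ/dt = 0.500000/0.5 = 1.0000
R = Δx/(sin θ' − sin θ) = 1.0000
v = R·ω = 1.0000·1.0000 = 1.0000

v = 1.0000, ω = 1.0000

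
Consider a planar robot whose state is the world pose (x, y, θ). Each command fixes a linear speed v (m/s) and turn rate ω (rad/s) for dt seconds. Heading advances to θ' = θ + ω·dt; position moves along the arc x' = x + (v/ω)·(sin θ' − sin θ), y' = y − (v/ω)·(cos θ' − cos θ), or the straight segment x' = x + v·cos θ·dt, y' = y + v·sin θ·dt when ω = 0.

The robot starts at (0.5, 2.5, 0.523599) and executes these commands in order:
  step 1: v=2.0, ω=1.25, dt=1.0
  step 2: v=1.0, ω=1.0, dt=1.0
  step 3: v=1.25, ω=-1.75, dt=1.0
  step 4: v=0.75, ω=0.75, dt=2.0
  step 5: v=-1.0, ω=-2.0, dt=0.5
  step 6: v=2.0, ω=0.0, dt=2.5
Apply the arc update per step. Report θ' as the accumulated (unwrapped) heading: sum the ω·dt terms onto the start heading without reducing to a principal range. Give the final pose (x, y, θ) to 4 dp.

step 1: θ'=1.7736 (R=1.6000) → pose (1.2672, 4.2079, 1.7736)
step 2: θ'=2.7736 (R=1.0000) → pose (0.6474, 4.9395, 2.7736)
step 3: θ'=1.0236 (R=-0.7143) → pose (0.2944, 5.9776, 1.0236)
step 4: θ'=2.5236 (R=1.0000) → pose (0.0198, 7.3130, 2.5236)
step 5: θ'=1.5236 (R=0.5000) → pose (0.2296, 6.8819, 1.5236)
step 6: θ'=1.5236 (straight) → pose (0.4655, 11.8763, 1.5236)

(0.4655, 11.8763, 1.5236)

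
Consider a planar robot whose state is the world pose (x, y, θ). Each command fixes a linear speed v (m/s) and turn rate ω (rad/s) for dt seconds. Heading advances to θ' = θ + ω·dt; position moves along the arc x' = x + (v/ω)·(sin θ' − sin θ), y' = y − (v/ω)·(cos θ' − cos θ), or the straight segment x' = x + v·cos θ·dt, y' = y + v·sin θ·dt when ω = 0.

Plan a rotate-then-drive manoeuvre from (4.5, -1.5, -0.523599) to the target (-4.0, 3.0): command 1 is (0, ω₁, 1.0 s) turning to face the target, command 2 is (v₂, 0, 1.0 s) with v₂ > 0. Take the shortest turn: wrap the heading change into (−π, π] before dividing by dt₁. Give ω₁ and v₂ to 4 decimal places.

ω₁ = -3.1049, v₂ = 9.6177

heading to target = atan2(3−-1.5, -4−4.5) = 2.6547
Δθ = wrap(2.6547 − -0.5236) = -3.1049; ω₁ = Δθ/dt₁ = -3.1049
distance = √((-4−4.5)² + (3−-1.5)²) = 9.6177; v₂ = distance/dt₂ = 9.6177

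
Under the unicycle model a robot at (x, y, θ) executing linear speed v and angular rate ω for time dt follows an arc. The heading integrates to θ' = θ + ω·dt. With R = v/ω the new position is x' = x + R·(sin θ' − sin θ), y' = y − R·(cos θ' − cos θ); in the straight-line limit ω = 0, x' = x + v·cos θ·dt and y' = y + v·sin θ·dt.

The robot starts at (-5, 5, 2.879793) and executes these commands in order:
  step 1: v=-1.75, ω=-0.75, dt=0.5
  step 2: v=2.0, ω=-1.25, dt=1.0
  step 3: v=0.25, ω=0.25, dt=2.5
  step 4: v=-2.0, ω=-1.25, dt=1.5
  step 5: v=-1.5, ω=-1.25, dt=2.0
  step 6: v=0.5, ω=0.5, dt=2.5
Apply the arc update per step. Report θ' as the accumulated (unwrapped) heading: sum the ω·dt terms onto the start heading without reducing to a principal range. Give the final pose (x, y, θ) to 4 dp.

step 1: θ'=2.5048 (R=2.3333) → pose (-4.2165, 4.6222, 2.5048)
step 2: θ'=1.2548 (R=-1.6000) → pose (-4.7858, 6.4058, 1.2548)
step 3: θ'=1.8798 (R=1.0000) → pose (-4.7837, 7.0207, 1.8798)
step 4: θ'=0.0048 (R=1.6000) → pose (-6.3002, 4.9341, 0.0048)
step 5: θ'=-2.4952 (R=1.2000) → pose (-7.0287, 7.0920, -2.4952)
step 6: θ'=-1.2452 (R=1.0000) → pose (-7.3739, 5.9739, -1.2452)

(-7.3739, 5.9739, -1.2452)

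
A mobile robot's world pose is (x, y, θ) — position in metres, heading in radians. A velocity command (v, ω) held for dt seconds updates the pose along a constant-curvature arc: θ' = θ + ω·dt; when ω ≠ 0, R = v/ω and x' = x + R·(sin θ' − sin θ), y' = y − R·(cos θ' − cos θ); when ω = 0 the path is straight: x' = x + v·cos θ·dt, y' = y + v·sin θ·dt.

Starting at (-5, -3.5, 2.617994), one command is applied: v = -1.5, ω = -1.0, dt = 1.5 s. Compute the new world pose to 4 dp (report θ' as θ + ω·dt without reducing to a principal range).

θ' = 2.6180 + -1.0·1.5 = 1.1180
R = v/ω = -1.5/-1.0 = 1.5000
x' = -5 + 1.5000·(sin 1.1180 − sin 2.6180) = -4.4012
y' = -3.5 − 1.5000·(cos 1.1180 − cos 2.6180) = -5.4553

(-4.4012, -5.4553, 1.1180)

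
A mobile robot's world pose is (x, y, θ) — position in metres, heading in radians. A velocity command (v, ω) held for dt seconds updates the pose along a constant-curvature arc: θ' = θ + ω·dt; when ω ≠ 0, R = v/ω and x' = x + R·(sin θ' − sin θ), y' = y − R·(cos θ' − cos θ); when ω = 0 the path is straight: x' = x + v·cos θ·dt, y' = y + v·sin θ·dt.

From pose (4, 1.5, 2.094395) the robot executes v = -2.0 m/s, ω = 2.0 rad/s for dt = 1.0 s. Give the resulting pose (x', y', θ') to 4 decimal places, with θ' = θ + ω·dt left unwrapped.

(5.6811, 1.4206, 4.0944)

θ' = 2.0944 + 2.0·1.0 = 4.0944
R = v/ω = -2.0/2.0 = -1.0000
x' = 4 + -1.0000·(sin 4.0944 − sin 2.0944) = 5.6811
y' = 1.5 − -1.0000·(cos 4.0944 − cos 2.0944) = 1.4206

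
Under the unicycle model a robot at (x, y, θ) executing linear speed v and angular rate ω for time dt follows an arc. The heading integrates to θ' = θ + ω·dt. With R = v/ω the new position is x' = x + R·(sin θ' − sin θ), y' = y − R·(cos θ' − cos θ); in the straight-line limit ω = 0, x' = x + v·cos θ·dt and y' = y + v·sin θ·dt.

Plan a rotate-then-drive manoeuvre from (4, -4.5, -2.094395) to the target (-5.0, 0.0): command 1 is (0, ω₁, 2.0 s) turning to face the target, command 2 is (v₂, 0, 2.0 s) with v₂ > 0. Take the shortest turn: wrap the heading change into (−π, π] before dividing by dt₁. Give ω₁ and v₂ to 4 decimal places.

ω₁ = -0.7554, v₂ = 5.0312

heading to target = atan2(0−-4.5, -5−4) = 2.6779
Δθ = wrap(2.6779 − -2.0944) = -1.5108; ω₁ = Δθ/dt₁ = -0.7554
distance = √((-5−4)² + (0−-4.5)²) = 10.0623; v₂ = distance/dt₂ = 5.0312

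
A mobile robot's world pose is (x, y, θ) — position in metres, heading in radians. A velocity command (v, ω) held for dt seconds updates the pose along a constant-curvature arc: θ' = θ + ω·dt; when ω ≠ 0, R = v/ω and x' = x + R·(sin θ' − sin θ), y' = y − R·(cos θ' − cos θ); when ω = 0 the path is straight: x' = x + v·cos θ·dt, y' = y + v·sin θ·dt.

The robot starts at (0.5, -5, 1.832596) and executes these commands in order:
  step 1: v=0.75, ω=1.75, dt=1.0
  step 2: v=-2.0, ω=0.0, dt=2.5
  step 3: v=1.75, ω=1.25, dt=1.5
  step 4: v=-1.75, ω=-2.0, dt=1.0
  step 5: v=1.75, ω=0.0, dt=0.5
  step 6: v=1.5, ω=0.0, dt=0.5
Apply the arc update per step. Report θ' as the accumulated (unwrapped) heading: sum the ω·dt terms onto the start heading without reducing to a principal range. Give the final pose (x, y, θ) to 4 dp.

step 1: θ'=3.5826 (R=0.4286) → pose (-0.0969, -4.7234, 3.5826)
step 2: θ'=3.5826 (straight) → pose (4.4247, -2.5891, 3.5826)
step 3: θ'=5.4576 (R=1.4000) → pose (3.9934, -4.8045, 5.4576)
step 4: θ'=3.4576 (R=0.8750) → pose (4.3645, -3.3795, 3.4576)
step 5: θ'=3.4576 (straight) → pose (3.5329, -3.6514, 3.4576)
step 6: θ'=3.4576 (straight) → pose (2.8200, -3.8845, 3.4576)

(2.8200, -3.8845, 3.4576)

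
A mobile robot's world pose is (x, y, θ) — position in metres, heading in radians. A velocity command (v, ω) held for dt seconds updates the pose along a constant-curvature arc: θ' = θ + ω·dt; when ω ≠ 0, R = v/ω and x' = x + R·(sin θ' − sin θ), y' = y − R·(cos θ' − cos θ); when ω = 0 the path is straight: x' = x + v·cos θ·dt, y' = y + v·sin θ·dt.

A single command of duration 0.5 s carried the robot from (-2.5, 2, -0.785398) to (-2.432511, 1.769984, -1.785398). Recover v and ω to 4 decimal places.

v = 0.5000, ω = -2.0000

Δθ = -1.785398 − -0.785398 = -1.000000
ω = Δθ/dt = -1.000000/0.5 = -2.0000
R = −Δy/(cos θ' − cos θ) = -0.2500
v = R·ω = -0.2500·-2.0000 = 0.5000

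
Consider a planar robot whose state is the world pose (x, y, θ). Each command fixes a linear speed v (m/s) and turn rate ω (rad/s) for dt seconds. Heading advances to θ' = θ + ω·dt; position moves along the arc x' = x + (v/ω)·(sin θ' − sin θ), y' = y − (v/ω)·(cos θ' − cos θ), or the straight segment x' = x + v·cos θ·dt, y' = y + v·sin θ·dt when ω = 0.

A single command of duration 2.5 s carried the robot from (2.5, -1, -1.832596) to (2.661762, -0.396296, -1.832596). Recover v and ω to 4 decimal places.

v = -0.2500, ω = 0.0000

Δθ = -1.832596 − -1.832596 = 0.000000
ω = Δθ/dt = 0.000000/2.5 = 0.0000
ω = 0 → v = (Δx·cos θ + Δy·sin θ)/dt = -0.2500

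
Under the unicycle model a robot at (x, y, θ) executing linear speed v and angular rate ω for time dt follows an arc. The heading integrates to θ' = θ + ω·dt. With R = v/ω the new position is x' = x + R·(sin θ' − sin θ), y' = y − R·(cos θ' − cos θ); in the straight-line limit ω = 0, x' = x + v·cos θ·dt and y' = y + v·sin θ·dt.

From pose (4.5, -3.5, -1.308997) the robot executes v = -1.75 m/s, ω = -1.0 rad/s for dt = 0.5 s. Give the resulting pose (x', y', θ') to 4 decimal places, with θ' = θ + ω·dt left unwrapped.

θ' = -1.3090 + -1.0·0.5 = -1.8090
R = v/ω = -1.75/-1.0 = 1.7500
x' = 4.5 + 1.7500·(sin -1.8090 − sin -1.3090) = 4.4898
y' = -3.5 − 1.7500·(cos -1.8090 − cos -1.3090) = -2.6341

(4.4898, -2.6341, -1.8090)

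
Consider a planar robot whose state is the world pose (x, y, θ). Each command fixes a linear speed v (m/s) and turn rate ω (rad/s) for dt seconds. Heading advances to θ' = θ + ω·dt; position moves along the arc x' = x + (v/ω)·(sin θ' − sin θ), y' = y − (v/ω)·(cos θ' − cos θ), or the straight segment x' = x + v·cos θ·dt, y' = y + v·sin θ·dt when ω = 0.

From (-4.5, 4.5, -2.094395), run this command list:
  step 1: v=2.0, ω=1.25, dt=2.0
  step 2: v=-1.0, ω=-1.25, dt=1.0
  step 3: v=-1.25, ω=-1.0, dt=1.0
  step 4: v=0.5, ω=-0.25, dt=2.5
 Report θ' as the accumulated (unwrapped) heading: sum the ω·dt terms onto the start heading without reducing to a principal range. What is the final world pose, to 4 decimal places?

(-4.3460, 2.5770, -2.4694)

step 1: θ'=0.4056 (R=1.6000) → pose (-2.4830, 2.2298, 0.4056)
step 2: θ'=-0.8444 (R=0.8000) → pose (-3.3968, 2.4336, -0.8444)
step 3: θ'=-1.8444 (R=1.2500) → pose (-3.6658, 3.6015, -1.8444)
step 4: θ'=-2.4694 (R=-2.0000) → pose (-4.3460, 2.5770, -2.4694)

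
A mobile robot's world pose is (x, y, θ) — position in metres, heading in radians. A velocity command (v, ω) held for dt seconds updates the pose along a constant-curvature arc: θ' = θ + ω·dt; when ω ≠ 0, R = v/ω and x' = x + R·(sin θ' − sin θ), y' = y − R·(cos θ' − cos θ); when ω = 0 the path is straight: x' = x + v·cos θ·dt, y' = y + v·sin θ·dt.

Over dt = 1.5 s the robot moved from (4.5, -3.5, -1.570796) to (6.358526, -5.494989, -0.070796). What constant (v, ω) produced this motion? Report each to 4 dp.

v = 2.0000, ω = 1.0000

Δθ = -0.070796 − -1.570796 = 1.500000
ω = Δθ/dt = 1.500000/1.5 = 1.0000
R = −Δy/(cos θ' − cos θ) = 2.0000
v = R·ω = 2.0000·1.0000 = 2.0000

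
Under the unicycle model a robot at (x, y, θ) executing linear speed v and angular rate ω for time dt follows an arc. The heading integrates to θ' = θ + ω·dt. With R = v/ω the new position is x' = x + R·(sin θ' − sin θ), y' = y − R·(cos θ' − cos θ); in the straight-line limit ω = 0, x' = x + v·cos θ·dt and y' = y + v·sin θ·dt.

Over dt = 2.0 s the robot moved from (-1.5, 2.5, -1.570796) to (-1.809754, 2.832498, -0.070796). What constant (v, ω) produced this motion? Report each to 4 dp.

Δθ = -0.070796 − -1.570796 = 1.500000
ω = Δθ/dt = 1.500000/2.0 = 0.7500
R = −Δy/(cos θ' − cos θ) = -0.3333
v = R·ω = -0.3333·0.7500 = -0.2500

v = -0.2500, ω = 0.7500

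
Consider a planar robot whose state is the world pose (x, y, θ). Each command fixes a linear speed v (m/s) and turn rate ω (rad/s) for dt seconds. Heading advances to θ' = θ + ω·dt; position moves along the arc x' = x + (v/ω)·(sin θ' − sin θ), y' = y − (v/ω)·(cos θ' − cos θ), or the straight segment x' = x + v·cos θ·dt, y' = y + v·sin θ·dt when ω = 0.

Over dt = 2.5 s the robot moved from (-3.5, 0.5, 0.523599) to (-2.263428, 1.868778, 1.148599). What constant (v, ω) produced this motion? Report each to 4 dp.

v = 0.7500, ω = 0.2500

Δθ = 1.148599 − 0.523599 = 0.625000
ω = Δθ/dt = 0.625000/2.5 = 0.2500
R = −Δy/(cos θ' − cos θ) = 3.0000
v = R·ω = 3.0000·0.2500 = 0.7500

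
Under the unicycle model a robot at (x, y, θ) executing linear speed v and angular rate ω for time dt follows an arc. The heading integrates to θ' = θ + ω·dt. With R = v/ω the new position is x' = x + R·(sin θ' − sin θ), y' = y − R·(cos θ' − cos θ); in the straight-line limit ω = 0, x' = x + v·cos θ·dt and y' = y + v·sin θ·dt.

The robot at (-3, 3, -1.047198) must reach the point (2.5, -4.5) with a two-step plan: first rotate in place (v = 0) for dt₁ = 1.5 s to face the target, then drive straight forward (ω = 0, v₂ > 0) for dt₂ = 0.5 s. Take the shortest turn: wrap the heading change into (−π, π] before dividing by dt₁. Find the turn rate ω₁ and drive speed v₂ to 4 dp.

heading to target = atan2(-4.5−3, 2.5−-3) = -0.9380
Δθ = wrap(-0.9380 − -1.0472) = 0.1092; ω₁ = Δθ/dt₁ = 0.0728
distance = √((2.5−-3)² + (-4.5−3)²) = 9.3005; v₂ = distance/dt₂ = 18.6011

ω₁ = 0.0728, v₂ = 18.6011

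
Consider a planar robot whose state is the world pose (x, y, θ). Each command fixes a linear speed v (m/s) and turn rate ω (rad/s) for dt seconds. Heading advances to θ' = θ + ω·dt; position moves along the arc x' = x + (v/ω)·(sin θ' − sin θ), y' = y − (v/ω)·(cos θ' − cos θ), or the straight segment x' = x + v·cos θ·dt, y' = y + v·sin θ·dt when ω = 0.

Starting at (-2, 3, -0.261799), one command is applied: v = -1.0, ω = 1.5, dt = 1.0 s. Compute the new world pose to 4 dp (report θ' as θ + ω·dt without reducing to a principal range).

(-2.8027, 2.5737, 1.2382)

θ' = -0.2618 + 1.5·1.0 = 1.2382
R = v/ω = -1.0/1.5 = -0.6667
x' = -2 + -0.6667·(sin 1.2382 − sin -0.2618) = -2.8027
y' = 3 − -0.6667·(cos 1.2382 − cos -0.2618) = 2.5737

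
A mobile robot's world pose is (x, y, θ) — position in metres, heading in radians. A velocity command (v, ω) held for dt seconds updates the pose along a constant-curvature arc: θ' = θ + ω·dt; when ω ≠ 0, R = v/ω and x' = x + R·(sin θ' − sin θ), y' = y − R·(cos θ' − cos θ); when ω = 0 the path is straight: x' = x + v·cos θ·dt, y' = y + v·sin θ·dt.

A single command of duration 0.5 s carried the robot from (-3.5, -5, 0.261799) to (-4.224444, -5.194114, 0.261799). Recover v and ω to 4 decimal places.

v = -1.5000, ω = 0.0000

Δθ = 0.261799 − 0.261799 = 0.000000
ω = Δθ/dt = 0.000000/0.5 = 0.0000
ω = 0 → v = (Δx·cos θ + Δy·sin θ)/dt = -1.5000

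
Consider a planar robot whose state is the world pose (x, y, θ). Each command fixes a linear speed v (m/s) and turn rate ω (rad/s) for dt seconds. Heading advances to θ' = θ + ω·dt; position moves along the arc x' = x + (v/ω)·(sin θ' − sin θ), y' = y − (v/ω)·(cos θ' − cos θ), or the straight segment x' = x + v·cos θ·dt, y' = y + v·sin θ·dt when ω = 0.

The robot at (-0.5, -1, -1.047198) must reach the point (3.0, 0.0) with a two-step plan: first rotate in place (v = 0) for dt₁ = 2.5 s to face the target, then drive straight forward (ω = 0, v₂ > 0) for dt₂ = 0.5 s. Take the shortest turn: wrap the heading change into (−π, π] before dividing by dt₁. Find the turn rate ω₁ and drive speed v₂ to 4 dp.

ω₁ = 0.5302, v₂ = 7.2801

heading to target = atan2(0−-1, 3−-0.5) = 0.2783
Δθ = wrap(0.2783 − -1.0472) = 1.3255; ω₁ = Δθ/dt₁ = 0.5302
distance = √((3−-0.5)² + (0−-1)²) = 3.6401; v₂ = distance/dt₂ = 7.2801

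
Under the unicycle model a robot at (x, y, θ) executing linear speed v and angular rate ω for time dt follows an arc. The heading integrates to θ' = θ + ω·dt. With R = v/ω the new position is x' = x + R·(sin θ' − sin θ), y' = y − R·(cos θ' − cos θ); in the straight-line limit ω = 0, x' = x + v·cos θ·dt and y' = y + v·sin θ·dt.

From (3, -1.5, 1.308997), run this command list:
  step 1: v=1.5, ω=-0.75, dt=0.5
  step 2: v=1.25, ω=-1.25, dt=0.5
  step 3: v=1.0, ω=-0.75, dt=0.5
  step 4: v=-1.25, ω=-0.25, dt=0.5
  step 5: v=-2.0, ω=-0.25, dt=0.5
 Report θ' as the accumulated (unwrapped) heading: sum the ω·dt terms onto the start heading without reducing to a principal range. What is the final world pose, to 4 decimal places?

step 1: θ'=0.9340 (R=-2.0000) → pose (3.3238, -0.8284, 0.9340)
step 2: θ'=0.3090 (R=-1.0000) → pose (3.8237, -0.4704, 0.3090)
step 3: θ'=-0.0660 (R=-1.3333) → pose (4.3172, -0.4101, -0.0660)
step 4: θ'=-0.1910 (R=5.0000) → pose (3.6977, -0.3301, -0.1910)
step 5: θ'=-0.3160 (R=8.0000) → pose (2.7303, -0.0795, -0.3160)

(2.7303, -0.0795, -0.3160)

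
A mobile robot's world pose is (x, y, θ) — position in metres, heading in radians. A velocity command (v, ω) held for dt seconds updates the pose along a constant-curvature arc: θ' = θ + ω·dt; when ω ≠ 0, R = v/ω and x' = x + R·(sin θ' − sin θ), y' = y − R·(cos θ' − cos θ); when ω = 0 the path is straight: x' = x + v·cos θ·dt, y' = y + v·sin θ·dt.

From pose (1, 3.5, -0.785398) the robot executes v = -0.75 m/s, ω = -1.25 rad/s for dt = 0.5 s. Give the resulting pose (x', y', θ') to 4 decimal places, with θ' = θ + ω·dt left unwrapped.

θ' = -0.7854 + -1.25·0.5 = -1.4104
R = v/ω = -0.75/-1.25 = 0.6000
x' = 1 + 0.6000·(sin -1.4104 − sin -0.7854) = 0.8320
y' = 3.5 − 0.6000·(cos -1.4104 − cos -0.7854) = 3.8284

(0.8320, 3.8284, -1.4104)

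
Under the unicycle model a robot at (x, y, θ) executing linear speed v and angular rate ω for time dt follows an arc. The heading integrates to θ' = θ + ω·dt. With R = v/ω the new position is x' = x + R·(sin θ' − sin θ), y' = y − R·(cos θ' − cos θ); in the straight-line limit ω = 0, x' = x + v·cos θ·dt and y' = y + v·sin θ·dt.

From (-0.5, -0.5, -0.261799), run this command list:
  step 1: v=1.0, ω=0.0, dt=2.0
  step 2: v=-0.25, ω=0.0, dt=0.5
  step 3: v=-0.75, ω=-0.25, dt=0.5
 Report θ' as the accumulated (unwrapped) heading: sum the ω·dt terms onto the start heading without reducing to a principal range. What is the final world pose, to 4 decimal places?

step 1: θ'=-0.2618 (straight) → pose (1.4319, -1.0176, -0.2618)
step 2: θ'=-0.2618 (straight) → pose (1.3111, -0.9853, -0.2618)
step 3: θ'=-0.3868 (R=3.0000) → pose (0.9559, -0.8659, -0.3868)

(0.9559, -0.8659, -0.3868)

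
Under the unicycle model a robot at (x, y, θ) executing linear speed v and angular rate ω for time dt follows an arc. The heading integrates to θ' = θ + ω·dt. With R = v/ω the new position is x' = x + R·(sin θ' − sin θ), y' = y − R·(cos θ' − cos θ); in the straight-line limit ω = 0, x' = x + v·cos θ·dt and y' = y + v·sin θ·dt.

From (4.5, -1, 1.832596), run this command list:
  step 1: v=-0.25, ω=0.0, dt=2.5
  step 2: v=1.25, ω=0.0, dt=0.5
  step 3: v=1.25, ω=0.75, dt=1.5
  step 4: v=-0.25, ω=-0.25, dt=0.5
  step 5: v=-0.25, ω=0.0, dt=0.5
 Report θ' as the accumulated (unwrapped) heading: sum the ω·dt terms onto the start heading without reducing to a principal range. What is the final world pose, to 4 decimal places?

(3.4353, 0.1387, 2.8326)

step 1: θ'=1.8326 (straight) → pose (4.6618, -1.6037, 1.8326)
step 2: θ'=1.8326 (straight) → pose (4.5000, -1.0000, 1.8326)
step 3: θ'=2.9576 (R=1.6667) → pose (3.1951, 0.2072, 2.9576)
step 4: θ'=2.8326 (R=1.0000) → pose (3.3162, 0.1767, 2.8326)
step 5: θ'=2.8326 (straight) → pose (3.4353, 0.1387, 2.8326)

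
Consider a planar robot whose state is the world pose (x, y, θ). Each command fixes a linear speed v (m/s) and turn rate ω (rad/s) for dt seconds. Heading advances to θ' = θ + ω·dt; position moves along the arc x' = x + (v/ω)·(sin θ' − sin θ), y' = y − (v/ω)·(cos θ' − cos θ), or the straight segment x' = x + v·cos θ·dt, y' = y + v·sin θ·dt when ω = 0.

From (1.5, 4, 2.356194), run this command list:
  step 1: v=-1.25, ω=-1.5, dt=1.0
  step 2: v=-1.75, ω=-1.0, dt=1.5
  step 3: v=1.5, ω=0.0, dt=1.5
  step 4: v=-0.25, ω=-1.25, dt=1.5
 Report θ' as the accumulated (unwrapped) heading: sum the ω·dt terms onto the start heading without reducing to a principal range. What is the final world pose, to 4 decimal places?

step 1: θ'=0.8562 (R=0.8333) → pose (1.5402, 2.8646, 0.8562)
step 2: θ'=-0.6438 (R=1.7500) → pose (-0.8321, 2.6118, -0.6438)
step 3: θ'=-0.6438 (straight) → pose (0.9675, 1.2612, -0.6438)
step 4: θ'=-2.5188 (R=0.2000) → pose (0.9709, 1.5836, -2.5188)

(0.9709, 1.5836, -2.5188)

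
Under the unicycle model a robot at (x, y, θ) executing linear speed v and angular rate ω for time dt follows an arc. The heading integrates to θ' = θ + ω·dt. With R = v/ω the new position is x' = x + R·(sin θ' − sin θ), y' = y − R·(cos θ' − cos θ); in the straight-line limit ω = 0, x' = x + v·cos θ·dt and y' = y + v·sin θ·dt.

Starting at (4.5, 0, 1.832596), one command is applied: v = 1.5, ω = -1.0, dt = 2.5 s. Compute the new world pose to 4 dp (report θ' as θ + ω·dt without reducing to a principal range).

θ' = 1.8326 + -1.0·2.5 = -0.6674
R = v/ω = 1.5/-1.0 = -1.5000
x' = 4.5 + -1.5000·(sin -0.6674 − sin 1.8326) = 6.8773
y' = 0 − -1.5000·(cos -0.6674 − cos 1.8326) = 1.5664

(6.8773, 1.5664, -0.6674)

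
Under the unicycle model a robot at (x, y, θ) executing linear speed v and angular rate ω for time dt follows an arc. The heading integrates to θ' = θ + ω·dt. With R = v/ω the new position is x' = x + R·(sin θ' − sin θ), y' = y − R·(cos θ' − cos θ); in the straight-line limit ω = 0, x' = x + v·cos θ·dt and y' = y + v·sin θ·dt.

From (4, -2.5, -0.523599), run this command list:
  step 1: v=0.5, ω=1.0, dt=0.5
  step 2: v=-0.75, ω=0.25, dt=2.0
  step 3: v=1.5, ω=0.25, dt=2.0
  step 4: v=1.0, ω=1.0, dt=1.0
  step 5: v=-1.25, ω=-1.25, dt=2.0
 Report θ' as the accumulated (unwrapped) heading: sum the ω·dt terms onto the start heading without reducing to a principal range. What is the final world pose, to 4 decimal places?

(3.6826, -1.2342, -0.5236)

step 1: θ'=-0.0236 (R=0.5000) → pose (4.2382, -2.5668, -0.0236)
step 2: θ'=0.4764 (R=-3.0000) → pose (2.7917, -2.9001, 0.4764)
step 3: θ'=0.9764 (R=6.0000) → pose (5.0111, -0.9282, 0.9764)
step 4: θ'=1.9764 (R=1.0000) → pose (5.1015, 0.0264, 1.9764)
step 5: θ'=-0.5236 (R=1.0000) → pose (3.6826, -1.2342, -0.5236)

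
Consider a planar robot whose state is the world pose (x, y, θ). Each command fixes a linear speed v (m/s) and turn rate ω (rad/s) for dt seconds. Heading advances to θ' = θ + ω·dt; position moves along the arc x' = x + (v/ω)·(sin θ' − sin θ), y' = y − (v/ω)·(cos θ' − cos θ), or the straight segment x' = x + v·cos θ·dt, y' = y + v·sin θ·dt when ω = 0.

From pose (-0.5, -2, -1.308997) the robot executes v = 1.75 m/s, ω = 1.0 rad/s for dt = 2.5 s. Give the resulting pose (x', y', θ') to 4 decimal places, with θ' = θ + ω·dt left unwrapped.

(2.8157, -2.1958, 1.1910)

θ' = -1.3090 + 1.0·2.5 = 1.1910
R = v/ω = 1.75/1.0 = 1.7500
x' = -0.5 + 1.7500·(sin 1.1910 − sin -1.3090) = 2.8157
y' = -2 − 1.7500·(cos 1.1910 − cos -1.3090) = -2.1958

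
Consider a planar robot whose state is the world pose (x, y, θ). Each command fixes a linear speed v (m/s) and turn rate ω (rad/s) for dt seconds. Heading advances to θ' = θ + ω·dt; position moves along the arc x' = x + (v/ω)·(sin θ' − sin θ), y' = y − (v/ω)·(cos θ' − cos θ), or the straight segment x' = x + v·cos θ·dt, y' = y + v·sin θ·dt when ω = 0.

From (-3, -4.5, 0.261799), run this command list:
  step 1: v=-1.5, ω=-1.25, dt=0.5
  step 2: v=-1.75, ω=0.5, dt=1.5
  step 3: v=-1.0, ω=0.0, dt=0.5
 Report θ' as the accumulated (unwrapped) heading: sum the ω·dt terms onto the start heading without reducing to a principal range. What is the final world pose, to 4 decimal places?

(-6.7637, -4.6815, 0.3868)

step 1: θ'=-0.3632 (R=1.2000) → pose (-3.7369, -4.4626, -0.3632)
step 2: θ'=0.3868 (R=-3.5000) → pose (-6.3006, -4.4929, 0.3868)
step 3: θ'=0.3868 (straight) → pose (-6.7637, -4.6815, 0.3868)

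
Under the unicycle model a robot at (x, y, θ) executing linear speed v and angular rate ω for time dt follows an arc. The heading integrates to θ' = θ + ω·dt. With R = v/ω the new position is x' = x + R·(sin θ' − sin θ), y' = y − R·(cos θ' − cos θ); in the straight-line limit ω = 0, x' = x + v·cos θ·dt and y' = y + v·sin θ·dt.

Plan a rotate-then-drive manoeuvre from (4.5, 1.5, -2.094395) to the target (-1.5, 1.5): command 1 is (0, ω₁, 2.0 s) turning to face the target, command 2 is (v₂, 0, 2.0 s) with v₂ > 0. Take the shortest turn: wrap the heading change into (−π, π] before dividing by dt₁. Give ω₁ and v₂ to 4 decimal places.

heading to target = atan2(1.5−1.5, -1.5−4.5) = 3.1416
Δθ = wrap(3.1416 − -2.0944) = -1.0472; ω₁ = Δθ/dt₁ = -0.5236
distance = √((-1.5−4.5)² + (1.5−1.5)²) = 6.0000; v₂ = distance/dt₂ = 3.0000

ω₁ = -0.5236, v₂ = 3.0000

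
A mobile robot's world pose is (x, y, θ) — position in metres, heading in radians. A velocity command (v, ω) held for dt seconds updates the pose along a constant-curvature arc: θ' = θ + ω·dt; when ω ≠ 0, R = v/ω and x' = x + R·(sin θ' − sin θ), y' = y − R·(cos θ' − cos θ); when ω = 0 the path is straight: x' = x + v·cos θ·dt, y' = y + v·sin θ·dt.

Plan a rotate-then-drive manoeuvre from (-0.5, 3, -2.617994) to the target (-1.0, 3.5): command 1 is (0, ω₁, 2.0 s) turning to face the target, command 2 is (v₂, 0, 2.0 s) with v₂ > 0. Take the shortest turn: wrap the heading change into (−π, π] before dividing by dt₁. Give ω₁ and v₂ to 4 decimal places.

ω₁ = -0.6545, v₂ = 0.3536

heading to target = atan2(3.5−3, -1−-0.5) = 2.3562
Δθ = wrap(2.3562 − -2.6180) = -1.3090; ω₁ = Δθ/dt₁ = -0.6545
distance = √((-1−-0.5)² + (3.5−3)²) = 0.7071; v₂ = distance/dt₂ = 0.3536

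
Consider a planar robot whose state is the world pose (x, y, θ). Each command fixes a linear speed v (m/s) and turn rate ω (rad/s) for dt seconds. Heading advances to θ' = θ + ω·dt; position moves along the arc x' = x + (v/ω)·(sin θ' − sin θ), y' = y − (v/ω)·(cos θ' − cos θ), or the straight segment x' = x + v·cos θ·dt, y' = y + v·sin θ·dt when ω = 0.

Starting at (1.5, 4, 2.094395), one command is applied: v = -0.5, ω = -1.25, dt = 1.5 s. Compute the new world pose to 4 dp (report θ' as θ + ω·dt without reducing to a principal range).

θ' = 2.0944 + -1.25·1.5 = 0.2194
R = v/ω = -0.5/-1.25 = 0.4000
x' = 1.5 + 0.4000·(sin 0.2194 − sin 2.0944) = 1.2406
y' = 4 − 0.4000·(cos 0.2194 − cos 2.0944) = 3.4096

(1.2406, 3.4096, 0.2194)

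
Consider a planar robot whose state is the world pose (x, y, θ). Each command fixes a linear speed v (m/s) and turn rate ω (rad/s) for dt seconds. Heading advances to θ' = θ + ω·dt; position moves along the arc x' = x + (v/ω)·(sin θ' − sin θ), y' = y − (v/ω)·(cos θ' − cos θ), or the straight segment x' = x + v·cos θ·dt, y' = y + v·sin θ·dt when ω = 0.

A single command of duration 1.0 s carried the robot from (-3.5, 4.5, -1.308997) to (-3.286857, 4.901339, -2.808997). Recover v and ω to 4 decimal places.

v = -0.5000, ω = -1.5000

Δθ = -2.808997 − -1.308997 = -1.500000
ω = Δθ/dt = -1.500000/1.0 = -1.5000
R = −Δy/(cos θ' − cos θ) = 0.3333
v = R·ω = 0.3333·-1.5000 = -0.5000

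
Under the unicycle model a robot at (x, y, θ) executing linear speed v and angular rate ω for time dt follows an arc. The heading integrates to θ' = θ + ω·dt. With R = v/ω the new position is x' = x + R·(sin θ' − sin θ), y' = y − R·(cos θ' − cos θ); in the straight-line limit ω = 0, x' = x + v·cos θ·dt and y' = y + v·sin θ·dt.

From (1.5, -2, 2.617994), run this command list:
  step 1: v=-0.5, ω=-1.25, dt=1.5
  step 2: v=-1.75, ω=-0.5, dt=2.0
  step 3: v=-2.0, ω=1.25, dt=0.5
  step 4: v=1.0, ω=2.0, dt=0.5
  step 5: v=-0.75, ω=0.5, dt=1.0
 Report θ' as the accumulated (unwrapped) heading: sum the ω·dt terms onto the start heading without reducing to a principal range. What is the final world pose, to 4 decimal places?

step 1: θ'=0.7430 (R=0.4000) → pose (1.5706, -2.6410, 0.7430)
step 2: θ'=-0.2570 (R=3.5000) → pose (-1.6868, -3.4485, -0.2570)
step 3: θ'=0.3680 (R=-1.6000) → pose (-2.6691, -3.5030, 0.3680)
step 4: θ'=1.3680 (R=0.5000) → pose (-2.3592, -3.1372, 1.3680)
step 5: θ'=1.8680 (R=-1.5000) → pose (-2.3242, -3.8786, 1.8680)

(-2.3242, -3.8786, 1.8680)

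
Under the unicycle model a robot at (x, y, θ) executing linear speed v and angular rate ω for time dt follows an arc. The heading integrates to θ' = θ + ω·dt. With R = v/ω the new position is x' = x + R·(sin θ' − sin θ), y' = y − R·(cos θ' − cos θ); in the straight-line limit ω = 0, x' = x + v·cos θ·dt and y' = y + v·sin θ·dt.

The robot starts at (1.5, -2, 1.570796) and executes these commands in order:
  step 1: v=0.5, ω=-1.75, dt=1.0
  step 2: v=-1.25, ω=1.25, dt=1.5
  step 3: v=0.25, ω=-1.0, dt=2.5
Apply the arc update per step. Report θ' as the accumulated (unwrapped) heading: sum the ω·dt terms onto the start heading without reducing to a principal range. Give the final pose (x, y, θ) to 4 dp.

step 1: θ'=-0.1792 (R=-0.2857) → pose (1.8366, -1.7189, -0.1792)
step 2: θ'=1.6958 (R=-1.0000) → pose (0.6662, -2.8275, 1.6958)
step 3: θ'=-0.8042 (R=-0.2500) → pose (1.0943, -2.6229, -0.8042)

(1.0943, -2.6229, -0.8042)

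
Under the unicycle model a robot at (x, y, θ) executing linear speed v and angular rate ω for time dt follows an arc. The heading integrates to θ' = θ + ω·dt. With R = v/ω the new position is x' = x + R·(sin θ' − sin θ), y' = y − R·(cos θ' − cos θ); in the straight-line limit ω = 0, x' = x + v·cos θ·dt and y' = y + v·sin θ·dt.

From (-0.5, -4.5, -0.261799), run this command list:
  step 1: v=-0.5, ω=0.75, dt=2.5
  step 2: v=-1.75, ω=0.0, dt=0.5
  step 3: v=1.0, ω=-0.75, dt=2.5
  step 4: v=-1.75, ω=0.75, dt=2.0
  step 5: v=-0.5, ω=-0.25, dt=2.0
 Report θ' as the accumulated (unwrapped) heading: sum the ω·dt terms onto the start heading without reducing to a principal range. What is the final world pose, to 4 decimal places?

(-2.9781, -7.0204, 0.7382)

step 1: θ'=1.6132 (R=-0.6667) → pose (-1.3386, -5.1722, 1.6132)
step 2: θ'=1.6132 (straight) → pose (-1.3015, -6.0464, 1.6132)
step 3: θ'=-0.2618 (R=-1.3333) → pose (0.3757, -4.7020, -0.2618)
step 4: θ'=1.2382 (R=-2.3333) → pose (-2.4337, -6.1940, 1.2382)
step 5: θ'=0.7382 (R=2.0000) → pose (-2.9781, -7.0204, 0.7382)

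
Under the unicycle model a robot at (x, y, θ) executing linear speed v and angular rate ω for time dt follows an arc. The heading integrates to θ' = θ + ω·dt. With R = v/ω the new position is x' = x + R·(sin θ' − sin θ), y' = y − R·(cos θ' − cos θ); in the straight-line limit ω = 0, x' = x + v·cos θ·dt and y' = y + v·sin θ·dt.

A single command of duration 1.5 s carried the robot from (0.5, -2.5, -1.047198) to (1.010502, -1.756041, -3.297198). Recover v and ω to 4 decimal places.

v = -0.7500, ω = -1.5000

Δθ = -3.297198 − -1.047198 = -2.250000
ω = Δθ/dt = -2.250000/1.5 = -1.5000
R = −Δy/(cos θ' − cos θ) = 0.5000
v = R·ω = 0.5000·-1.5000 = -0.7500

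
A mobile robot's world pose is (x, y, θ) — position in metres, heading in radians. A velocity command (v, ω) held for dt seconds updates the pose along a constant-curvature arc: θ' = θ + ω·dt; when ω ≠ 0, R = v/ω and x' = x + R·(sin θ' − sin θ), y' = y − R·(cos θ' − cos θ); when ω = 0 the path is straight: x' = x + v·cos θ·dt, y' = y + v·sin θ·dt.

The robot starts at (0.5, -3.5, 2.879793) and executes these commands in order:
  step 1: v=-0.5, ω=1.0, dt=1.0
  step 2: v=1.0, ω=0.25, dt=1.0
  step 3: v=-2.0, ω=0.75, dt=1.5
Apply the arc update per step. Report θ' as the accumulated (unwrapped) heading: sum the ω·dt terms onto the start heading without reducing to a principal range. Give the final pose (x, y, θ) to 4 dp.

(0.3747, -1.3011, 5.2548)

step 1: θ'=3.8798 (R=-0.5000) → pose (0.9659, -3.3869, 3.8798)
step 2: θ'=4.1298 (R=4.0000) → pose (0.3176, -4.1448, 4.1298)
step 3: θ'=5.2548 (R=-2.6667) → pose (0.3747, -1.3011, 5.2548)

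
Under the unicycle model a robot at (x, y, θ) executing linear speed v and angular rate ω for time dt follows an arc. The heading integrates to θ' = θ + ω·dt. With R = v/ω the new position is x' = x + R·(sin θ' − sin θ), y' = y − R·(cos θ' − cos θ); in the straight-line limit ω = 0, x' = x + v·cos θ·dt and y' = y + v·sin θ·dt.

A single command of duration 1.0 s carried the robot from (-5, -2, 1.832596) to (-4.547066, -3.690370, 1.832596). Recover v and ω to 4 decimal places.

v = -1.7500, ω = 0.0000

Δθ = 1.832596 − 1.832596 = 0.000000
ω = Δθ/dt = 0.000000/1.0 = 0.0000
ω = 0 → v = (Δx·cos θ + Δy·sin θ)/dt = -1.7500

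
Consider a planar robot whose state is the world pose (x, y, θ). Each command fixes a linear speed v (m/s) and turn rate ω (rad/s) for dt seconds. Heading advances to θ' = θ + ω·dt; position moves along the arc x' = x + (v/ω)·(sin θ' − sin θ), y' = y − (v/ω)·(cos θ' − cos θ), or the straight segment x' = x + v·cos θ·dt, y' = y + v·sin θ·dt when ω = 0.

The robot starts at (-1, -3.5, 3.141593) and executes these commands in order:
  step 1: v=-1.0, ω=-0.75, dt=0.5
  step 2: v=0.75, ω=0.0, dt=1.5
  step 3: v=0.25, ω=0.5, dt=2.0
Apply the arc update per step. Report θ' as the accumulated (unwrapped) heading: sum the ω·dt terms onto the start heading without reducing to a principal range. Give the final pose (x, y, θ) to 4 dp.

step 1: θ'=2.7666 (R=1.3333) → pose (-0.5116, -3.5927, 2.7666)
step 2: θ'=2.7666 (straight) → pose (-1.5585, -3.1806, 2.7666)
step 3: θ'=3.7666 (R=0.5000) → pose (-2.0341, -3.2404, 3.7666)

(-2.0341, -3.2404, 3.7666)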